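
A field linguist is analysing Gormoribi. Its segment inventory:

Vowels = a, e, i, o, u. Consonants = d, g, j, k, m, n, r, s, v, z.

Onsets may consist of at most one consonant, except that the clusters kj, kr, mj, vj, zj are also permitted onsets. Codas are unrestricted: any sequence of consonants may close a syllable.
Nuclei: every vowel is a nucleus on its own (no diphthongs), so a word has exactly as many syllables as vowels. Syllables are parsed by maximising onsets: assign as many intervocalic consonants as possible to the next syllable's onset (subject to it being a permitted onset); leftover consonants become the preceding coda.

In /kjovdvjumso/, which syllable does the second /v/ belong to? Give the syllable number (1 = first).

2

Vowels present: o, u, o; each is a nucleus, giving 3 syllables.
V1 /o/ – V2 /u/: /vdvj/; trying suffixes from longest down, /vj/ is the first permitted one, so coda /vd/ | onset /vj/.
V2 /u/ – V3 /o/: /ms/; trying suffixes from longest down, /s/ is the first permitted one, so coda /m/ | onset /s/.
Putting it together: kjovd.vjum.so.
The second /v/ is in the onset of syllable 2 (/vjum/).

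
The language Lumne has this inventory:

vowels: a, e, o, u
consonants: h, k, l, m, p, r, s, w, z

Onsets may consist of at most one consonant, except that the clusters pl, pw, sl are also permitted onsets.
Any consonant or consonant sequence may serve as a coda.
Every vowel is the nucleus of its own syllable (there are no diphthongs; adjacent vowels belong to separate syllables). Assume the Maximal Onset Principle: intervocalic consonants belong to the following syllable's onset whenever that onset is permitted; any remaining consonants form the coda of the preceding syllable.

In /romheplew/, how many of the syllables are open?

Vowels present: o, e, e; each is a nucleus, giving 3 syllables.
Between /o/ (V1) and /e/ (V2): cluster /mh/ — the longest permitted-onset suffix is /h/; onset = /h/, preceding coda = /m/.
Between /e/ (V2) and /e/ (V3): /pl/ is a licit onset in full, so it all attaches to the next syllable.
Syllabification: rom.he.plew.
Classifying each syllable: /rom/ (closed), /he/ (open), /plew/ (closed).
Open syllables: 1.

1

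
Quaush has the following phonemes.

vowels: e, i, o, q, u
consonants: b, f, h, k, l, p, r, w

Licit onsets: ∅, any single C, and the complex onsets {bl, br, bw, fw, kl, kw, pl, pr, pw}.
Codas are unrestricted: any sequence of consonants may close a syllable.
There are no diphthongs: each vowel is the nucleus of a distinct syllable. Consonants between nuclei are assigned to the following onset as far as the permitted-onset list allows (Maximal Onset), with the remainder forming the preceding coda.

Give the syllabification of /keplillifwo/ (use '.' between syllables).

The vowels are e, i, i, o — 4 nuclei, so 4 syllables.
/e…i/ gap (V1→V2): cluster /pl/ — /pl/ is itself a permitted onset, so the whole cluster goes right; preceding coda = ∅.
/i…i/ gap (V2→V3): cluster /ll/ — the longest permitted-onset suffix is /l/; onset = /l/, preceding coda = /l/.
/i…o/ gap (V3→V4): /fw/ — entire cluster is a permitted onset → onset /fw/, coda ∅.

ke.plil.li.fwo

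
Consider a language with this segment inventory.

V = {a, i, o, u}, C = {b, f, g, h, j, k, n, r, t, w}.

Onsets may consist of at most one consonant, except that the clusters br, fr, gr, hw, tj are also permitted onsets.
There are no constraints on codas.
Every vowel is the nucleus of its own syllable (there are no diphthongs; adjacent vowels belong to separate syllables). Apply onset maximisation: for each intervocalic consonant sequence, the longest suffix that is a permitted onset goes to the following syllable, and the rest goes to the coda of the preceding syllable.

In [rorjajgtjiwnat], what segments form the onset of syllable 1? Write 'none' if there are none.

r

The vowels are o, a, i, a — 4 nuclei, so 4 syllables.
σ1/σ2 boundary: cluster /rj/ — the longest permitted-onset suffix is /j/; onset = /j/, preceding coda = /r/.
σ2/σ3 boundary: cluster /jgtj/ — the longest permitted-onset suffix is /tj/; onset = /tj/, preceding coda = /jg/.
σ3/σ4 boundary: /wn/ — longest licit onset from the right is /n/, leaving /w/ as coda.
So the parse is ror.jajg.tjiw.nat.
Syllable 1 is /ror/: onset /r/, nucleus /o/, coda /r/.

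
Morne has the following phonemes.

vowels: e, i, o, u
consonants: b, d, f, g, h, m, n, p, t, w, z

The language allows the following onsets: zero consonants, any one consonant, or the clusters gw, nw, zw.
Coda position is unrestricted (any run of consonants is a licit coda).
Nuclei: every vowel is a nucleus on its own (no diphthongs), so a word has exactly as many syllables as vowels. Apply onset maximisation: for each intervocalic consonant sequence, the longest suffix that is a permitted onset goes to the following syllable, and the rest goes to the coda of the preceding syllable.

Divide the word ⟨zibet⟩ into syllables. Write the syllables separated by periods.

zi.bet

The vowels are i, e — 2 nuclei, so 2 syllables.
/i…e/ gap (V1→V2): /b/ is a single consonant, so it becomes the next onset.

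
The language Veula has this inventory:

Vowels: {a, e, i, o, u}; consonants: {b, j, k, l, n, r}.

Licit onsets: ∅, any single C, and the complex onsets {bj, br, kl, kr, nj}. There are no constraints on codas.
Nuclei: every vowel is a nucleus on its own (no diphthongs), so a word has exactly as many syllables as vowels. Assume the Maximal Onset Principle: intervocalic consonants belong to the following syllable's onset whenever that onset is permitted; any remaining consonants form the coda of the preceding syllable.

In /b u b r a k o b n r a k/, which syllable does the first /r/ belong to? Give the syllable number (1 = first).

2

Nuclei (vowels): u, a, o, a → 4 syllables.
σ1/σ2 boundary: /br/ is a licit onset in full, so it all attaches to the next syllable.
σ2/σ3 boundary: /k/ is a single consonant, so it becomes the next onset.
σ3/σ4 boundary: cluster /bnr/ — the longest permitted-onset suffix is /r/; onset = /r/, preceding coda = /bn/.
So the parse is bu.bra.kobn.rak.
The first /r/ is in the onset of syllable 2 (/bra/).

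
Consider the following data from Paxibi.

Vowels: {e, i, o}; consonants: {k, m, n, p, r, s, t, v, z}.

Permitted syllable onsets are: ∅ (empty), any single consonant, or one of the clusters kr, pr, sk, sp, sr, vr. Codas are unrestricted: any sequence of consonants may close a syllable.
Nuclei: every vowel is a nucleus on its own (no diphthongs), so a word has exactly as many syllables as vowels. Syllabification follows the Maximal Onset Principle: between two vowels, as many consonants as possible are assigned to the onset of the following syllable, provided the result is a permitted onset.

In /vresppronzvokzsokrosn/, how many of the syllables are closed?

Nuclei (vowels): e, o, o, o, o → 5 syllables.
V1 /e/ – V2 /o/: cluster /sppr/ — the longest permitted-onset suffix is /pr/; onset = /pr/, preceding coda = /sp/.
V2 /o/ – V3 /o/: /nzv/; trying suffixes from longest down, /v/ is the first permitted one, so coda /nz/ | onset /v/.
V3 /o/ – V4 /o/: /kzs/; trying suffixes from longest down, /s/ is the first permitted one, so coda /kz/ | onset /s/.
V4 /o/ – V5 /o/: cluster /kr/ — /kr/ is itself a permitted onset, so the whole cluster goes right; preceding coda = ∅.
So the parse is vresp.pronz.vokz.so.krosn.
Classifying each syllable: /vresp/ (closed), /pronz/ (closed), /vokz/ (closed), /so/ (open), /krosn/ (closed).
Closed syllables: 4.

4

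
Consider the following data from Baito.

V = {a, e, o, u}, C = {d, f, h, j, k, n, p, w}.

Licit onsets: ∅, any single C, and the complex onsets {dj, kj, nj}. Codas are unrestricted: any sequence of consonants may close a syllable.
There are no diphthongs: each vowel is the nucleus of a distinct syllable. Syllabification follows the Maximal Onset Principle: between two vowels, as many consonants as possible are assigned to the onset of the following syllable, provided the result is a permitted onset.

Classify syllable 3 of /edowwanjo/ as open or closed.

Vowels present: e, o, a, o; each is a nucleus, giving 4 syllables.
σ1/σ2 boundary: just /d/ — single C goes to the following onset.
σ2/σ3 boundary: cluster /ww/ — the longest permitted-onset suffix is /w/; onset = /w/, preceding coda = /w/.
σ3/σ4 boundary: /nj/ — entire cluster is a permitted onset → onset /nj/, coda ∅.
So the parse is e.dow.wa.njo.
Syllable 3 is /wa/; it ends in its nucleus with no coda, so it is open.

open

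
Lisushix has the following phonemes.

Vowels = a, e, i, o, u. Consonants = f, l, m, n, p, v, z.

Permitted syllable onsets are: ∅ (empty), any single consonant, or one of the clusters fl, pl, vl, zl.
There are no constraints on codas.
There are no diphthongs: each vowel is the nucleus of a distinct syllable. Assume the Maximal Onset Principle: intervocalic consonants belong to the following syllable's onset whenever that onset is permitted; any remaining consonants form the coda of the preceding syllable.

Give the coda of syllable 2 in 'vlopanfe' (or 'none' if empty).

n

Vowels present: o, a, e; each is a nucleus, giving 3 syllables.
σ1/σ2 boundary: just /p/ — single C goes to the following onset.
σ2/σ3 boundary: cluster /nf/ — the longest permitted-onset suffix is /f/; onset = /f/, preceding coda = /n/.
So the parse is vlo.pan.fe.
Syllable 2 is /pan/: onset /p/, nucleus /a/, coda /n/.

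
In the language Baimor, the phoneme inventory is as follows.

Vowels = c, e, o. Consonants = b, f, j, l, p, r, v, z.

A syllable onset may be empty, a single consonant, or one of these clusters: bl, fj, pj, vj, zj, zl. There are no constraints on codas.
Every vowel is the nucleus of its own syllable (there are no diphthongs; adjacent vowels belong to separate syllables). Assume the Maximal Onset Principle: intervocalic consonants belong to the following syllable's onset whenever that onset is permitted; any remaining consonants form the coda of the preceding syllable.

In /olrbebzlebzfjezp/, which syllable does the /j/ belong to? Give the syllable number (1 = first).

4

Nuclei (vowels): o, e, e, e → 4 syllables.
V1 /o/ – V2 /e/: /lrb/ — longest licit onset from the right is /b/, leaving /lr/ as coda.
V2 /e/ – V3 /e/: /bzl/ — longest licit onset from the right is /zl/, leaving /b/ as coda.
V3 /e/ – V4 /e/: /bzfj/; trying suffixes from longest down, /fj/ is the first permitted one, so coda /bz/ | onset /fj/.
Result: olr.beb.zlebz.fjezp.
The /j/ is in the onset of syllable 4 (/fjezp/).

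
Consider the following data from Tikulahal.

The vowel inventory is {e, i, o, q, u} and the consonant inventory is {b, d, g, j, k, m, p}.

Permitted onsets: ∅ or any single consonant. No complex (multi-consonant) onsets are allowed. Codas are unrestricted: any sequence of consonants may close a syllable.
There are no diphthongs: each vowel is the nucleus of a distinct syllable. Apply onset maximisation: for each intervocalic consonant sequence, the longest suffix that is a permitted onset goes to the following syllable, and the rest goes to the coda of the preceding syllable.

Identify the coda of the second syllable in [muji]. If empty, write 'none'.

none

Nuclei (vowels): u, i → 2 syllables.
Between /u/ (V1) and /i/ (V2): just /j/ — single C goes to the following onset.
Result: mu.ji.
Syllable 2 is /ji/: onset /j/, nucleus /i/, coda ∅.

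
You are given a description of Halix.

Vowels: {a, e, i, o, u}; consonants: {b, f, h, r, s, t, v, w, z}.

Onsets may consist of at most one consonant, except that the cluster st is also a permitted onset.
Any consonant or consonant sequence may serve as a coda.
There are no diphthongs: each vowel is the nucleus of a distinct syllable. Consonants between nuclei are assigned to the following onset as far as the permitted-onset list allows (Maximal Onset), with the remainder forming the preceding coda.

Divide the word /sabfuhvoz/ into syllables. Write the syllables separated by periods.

sab.fuh.voz

The vowels are a, u, o — 3 nuclei, so 3 syllables.
Between /a/ (V1) and /u/ (V2): /bf/; trying suffixes from longest down, /f/ is the first permitted one, so coda /b/ | onset /f/.
Between /u/ (V2) and /o/ (V3): cluster /hv/ — the longest permitted-onset suffix is /v/; onset = /v/, preceding coda = /h/.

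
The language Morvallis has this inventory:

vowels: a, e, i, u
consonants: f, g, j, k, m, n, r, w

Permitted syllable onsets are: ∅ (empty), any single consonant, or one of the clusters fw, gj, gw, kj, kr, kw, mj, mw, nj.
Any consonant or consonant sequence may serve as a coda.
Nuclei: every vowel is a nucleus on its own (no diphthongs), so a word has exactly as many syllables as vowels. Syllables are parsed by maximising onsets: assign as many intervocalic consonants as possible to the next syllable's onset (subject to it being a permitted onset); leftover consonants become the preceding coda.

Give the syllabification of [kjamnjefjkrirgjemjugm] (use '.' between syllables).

Nuclei (vowels): a, e, i, e, u → 5 syllables.
Between /a/ (V1) and /e/ (V2): cluster /mnj/ — the longest permitted-onset suffix is /nj/; onset = /nj/, preceding coda = /m/.
Between /e/ (V2) and /i/ (V3): /fjkr/ splits as /fj/ + /kr/ (/kr/ is the longest suffix that is a licit onset).
Between /i/ (V3) and /e/ (V4): /rgj/ splits as /r/ + /gj/ (/gj/ is the longest suffix that is a licit onset).
Between /e/ (V4) and /u/ (V5): /mj/ is a licit onset in full, so it all attaches to the next syllable.

kjam.njefj.krir.gje.mjugm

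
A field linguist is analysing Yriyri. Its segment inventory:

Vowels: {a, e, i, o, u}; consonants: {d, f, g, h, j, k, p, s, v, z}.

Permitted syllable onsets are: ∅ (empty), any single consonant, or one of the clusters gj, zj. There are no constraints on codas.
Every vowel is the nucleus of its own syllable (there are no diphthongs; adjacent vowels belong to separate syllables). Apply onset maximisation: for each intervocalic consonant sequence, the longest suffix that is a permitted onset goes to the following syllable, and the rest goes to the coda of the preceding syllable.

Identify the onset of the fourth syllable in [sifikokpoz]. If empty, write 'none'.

p

The vowels are i, i, o, o — 4 nuclei, so 4 syllables.
Between /i/ (V1) and /i/ (V2): just /f/ — single C goes to the following onset.
Between /i/ (V2) and /o/ (V3): /k/ → onset of the next syllable (single consonants are always licit onsets).
Between /o/ (V3) and /o/ (V4): /kp/ — longest licit onset from the right is /p/, leaving /k/ as coda.
Result: si.fi.kok.poz.
Syllable 4 is /poz/: onset /p/, nucleus /o/, coda /z/.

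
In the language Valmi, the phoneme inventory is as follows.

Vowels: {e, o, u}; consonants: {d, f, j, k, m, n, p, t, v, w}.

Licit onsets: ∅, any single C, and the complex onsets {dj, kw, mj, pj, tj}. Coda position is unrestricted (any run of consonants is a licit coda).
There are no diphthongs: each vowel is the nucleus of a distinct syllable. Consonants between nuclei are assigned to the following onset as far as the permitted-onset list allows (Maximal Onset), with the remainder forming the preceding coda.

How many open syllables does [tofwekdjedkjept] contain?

0

Vowels present: o, e, e, e; each is a nucleus, giving 4 syllables.
/o…e/ gap (V1→V2): /fw/; trying suffixes from longest down, /w/ is the first permitted one, so coda /f/ | onset /w/.
/e…e/ gap (V2→V3): /kdj/ splits as /k/ + /dj/ (/dj/ is the longest suffix that is a licit onset).
/e…e/ gap (V3→V4): cluster /dkj/ — the longest permitted-onset suffix is /j/; onset = /j/, preceding coda = /dk/.
Syllabification: tof.wek.djedk.jept.
Classifying each syllable: /tof/ (closed), /wek/ (closed), /djedk/ (closed), /jept/ (closed).
Open syllables: 0.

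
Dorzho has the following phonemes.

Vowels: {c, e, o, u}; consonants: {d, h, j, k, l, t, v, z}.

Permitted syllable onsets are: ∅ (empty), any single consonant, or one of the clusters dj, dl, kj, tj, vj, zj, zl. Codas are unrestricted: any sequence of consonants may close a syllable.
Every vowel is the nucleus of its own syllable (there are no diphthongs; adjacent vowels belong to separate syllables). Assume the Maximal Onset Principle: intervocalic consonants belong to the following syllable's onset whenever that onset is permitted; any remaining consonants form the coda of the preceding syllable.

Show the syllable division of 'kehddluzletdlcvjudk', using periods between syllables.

Vowels present: e, u, e, c, u; each is a nucleus, giving 5 syllables.
σ1/σ2 boundary: /hddl/; trying suffixes from longest down, /dl/ is the first permitted one, so coda /hd/ | onset /dl/.
σ2/σ3 boundary: cluster /zl/ — /zl/ is itself a permitted onset, so the whole cluster goes right; preceding coda = ∅.
σ3/σ4 boundary: /tdl/ splits as /t/ + /dl/ (/dl/ is the longest suffix that is a licit onset).
σ4/σ5 boundary: /vj/ is a licit onset in full, so it all attaches to the next syllable.

kehd.dlu.zlet.dlc.vjudk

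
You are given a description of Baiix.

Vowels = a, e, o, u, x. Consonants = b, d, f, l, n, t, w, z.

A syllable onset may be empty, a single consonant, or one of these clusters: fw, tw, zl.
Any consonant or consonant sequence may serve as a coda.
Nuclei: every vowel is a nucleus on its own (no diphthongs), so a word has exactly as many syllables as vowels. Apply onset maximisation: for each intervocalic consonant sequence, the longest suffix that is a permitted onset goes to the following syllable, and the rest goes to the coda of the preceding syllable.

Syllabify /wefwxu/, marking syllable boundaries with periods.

The vowels are e, x, u — 3 nuclei, so 3 syllables.
/e…x/ gap (V1→V2): cluster /fw/ — /fw/ is itself a permitted onset, so the whole cluster goes right; preceding coda = ∅.
/x…u/ gap (V2→V3): no consonants, so the boundary falls immediately after /x/.

we.fwx.u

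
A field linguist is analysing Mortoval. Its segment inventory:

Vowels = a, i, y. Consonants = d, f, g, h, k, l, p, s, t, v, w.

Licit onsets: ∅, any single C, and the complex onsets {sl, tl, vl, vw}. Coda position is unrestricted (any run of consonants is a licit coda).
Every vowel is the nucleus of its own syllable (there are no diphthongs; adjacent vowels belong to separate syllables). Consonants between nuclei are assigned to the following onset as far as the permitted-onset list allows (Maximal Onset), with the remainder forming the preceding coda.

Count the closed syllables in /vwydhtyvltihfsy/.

The vowels are y, y, i, y — 4 nuclei, so 4 syllables.
σ1/σ2 boundary: /dht/ splits as /dh/ + /t/ (/t/ is the longest suffix that is a licit onset).
σ2/σ3 boundary: cluster /vlt/ — the longest permitted-onset suffix is /t/; onset = /t/, preceding coda = /vl/.
σ3/σ4 boundary: /hfs/; trying suffixes from longest down, /s/ is the first permitted one, so coda /hf/ | onset /s/.
Putting it together: vwydh.tyvl.tihf.sy.
Classifying each syllable: /vwydh/ (closed), /tyvl/ (closed), /tihf/ (closed), /sy/ (open).
Closed syllables: 3.

3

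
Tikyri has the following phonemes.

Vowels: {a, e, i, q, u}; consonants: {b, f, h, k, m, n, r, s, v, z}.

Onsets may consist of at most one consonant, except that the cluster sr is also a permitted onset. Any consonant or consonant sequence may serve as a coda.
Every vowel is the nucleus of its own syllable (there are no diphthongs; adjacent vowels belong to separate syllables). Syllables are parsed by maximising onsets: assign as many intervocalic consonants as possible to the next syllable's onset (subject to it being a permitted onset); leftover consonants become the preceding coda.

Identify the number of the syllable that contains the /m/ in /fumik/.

2

Nuclei (vowels): u, i → 2 syllables.
σ1/σ2 boundary: /m/ → onset of the next syllable (single consonants are always licit onsets).
Putting it together: fu.mik.
The /m/ is in the onset of syllable 2 (/mik/).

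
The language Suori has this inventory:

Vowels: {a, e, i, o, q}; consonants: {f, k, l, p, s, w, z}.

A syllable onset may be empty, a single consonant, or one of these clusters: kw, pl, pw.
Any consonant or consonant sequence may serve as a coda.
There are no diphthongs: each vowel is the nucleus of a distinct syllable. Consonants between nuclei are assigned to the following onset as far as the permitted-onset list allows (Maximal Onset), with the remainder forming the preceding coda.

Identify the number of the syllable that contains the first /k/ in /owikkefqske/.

2

Vowels present: o, i, e, q, e; each is a nucleus, giving 5 syllables.
V1 /o/ – V2 /i/: /w/ → onset of the next syllable (single consonants are always licit onsets).
V2 /i/ – V3 /e/: /kk/; trying suffixes from longest down, /k/ is the first permitted one, so coda /k/ | onset /k/.
V3 /e/ – V4 /q/: just /f/ — single C goes to the following onset.
V4 /q/ – V5 /e/: /sk/ splits as /s/ + /k/ (/k/ is the longest suffix that is a licit onset).
Syllabification: o.wik.ke.fqs.ke.
The first /k/ is in the coda of syllable 2 (/wik/).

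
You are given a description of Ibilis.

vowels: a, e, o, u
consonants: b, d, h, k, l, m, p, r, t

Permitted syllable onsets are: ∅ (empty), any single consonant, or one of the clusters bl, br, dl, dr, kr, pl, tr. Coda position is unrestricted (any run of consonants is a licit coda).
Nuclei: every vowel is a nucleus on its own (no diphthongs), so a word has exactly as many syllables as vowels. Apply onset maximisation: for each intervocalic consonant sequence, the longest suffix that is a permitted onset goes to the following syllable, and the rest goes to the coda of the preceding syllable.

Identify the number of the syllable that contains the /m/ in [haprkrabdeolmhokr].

Vowels present: a, a, e, o, o; each is a nucleus, giving 5 syllables.
σ1/σ2 boundary: /prkr/; trying suffixes from longest down, /kr/ is the first permitted one, so coda /pr/ | onset /kr/.
σ2/σ3 boundary: /bd/ — longest licit onset from the right is /d/, leaving /b/ as coda.
σ3/σ4 boundary: nothing intervenes; syllable break is V.V.
σ4/σ5 boundary: /lmh/; trying suffixes from longest down, /h/ is the first permitted one, so coda /lm/ | onset /h/.
Syllabification: hapr.krab.de.olm.hokr.
The /m/ is in the coda of syllable 4 (/olm/).

4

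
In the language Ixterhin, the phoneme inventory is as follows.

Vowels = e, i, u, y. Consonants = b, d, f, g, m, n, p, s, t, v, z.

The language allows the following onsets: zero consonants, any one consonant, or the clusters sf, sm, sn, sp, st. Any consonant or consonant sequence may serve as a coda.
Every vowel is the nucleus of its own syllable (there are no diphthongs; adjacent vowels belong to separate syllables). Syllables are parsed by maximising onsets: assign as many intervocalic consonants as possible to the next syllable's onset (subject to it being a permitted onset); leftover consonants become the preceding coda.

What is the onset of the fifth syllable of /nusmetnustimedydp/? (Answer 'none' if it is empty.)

m

Nuclei (vowels): u, e, u, i, e, y → 6 syllables.
/u…e/ gap (V1→V2): /sm/ — entire cluster is a permitted onset → onset /sm/, coda ∅.
/e…u/ gap (V2→V3): /tn/ — longest licit onset from the right is /n/, leaving /t/ as coda.
/u…i/ gap (V3→V4): /st/ — entire cluster is a permitted onset → onset /st/, coda ∅.
/i…e/ gap (V4→V5): /m/ is a single consonant, so it becomes the next onset.
/e…y/ gap (V5→V6): /d/ is a single consonant, so it becomes the next onset.
Putting it together: nu.smet.nu.sti.me.dydp.
Syllable 5 is /me/: onset /m/, nucleus /e/, coda ∅.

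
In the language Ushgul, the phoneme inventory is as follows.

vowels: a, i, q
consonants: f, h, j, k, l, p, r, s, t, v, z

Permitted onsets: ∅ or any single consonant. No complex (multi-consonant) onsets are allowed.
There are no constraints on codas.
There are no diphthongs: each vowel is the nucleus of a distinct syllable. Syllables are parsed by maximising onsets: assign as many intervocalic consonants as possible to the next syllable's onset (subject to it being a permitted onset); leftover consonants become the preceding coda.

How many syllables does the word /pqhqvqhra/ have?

Vowels present: q, q, q, a; each is a nucleus, giving 4 syllables.

4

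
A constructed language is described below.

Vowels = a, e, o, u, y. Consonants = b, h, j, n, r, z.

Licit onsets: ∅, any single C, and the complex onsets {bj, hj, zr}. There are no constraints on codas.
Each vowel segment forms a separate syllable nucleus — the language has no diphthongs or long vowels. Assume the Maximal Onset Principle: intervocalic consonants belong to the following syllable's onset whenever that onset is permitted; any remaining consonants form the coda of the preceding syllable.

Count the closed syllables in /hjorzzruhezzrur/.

Vowels present: o, u, e, u; each is a nucleus, giving 4 syllables.
/o…u/ gap (V1→V2): /rzzr/; trying suffixes from longest down, /zr/ is the first permitted one, so coda /rz/ | onset /zr/.
/u…e/ gap (V2→V3): /h/ → onset of the next syllable (single consonants are always licit onsets).
/e…u/ gap (V3→V4): /zzr/; trying suffixes from longest down, /zr/ is the first permitted one, so coda /z/ | onset /zr/.
Syllabification: hjorz.zru.hez.zrur.
Classifying each syllable: /hjorz/ (closed), /zru/ (open), /hez/ (closed), /zrur/ (closed).
Closed syllables: 3.

3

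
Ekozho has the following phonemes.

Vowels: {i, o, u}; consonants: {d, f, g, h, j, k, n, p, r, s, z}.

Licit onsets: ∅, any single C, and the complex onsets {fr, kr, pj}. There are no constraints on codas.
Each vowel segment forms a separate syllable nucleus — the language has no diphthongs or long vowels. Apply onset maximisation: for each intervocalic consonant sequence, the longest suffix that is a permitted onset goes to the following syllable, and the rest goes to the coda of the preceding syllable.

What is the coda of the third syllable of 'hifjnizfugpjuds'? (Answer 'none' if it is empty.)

Nuclei (vowels): i, i, u, u → 4 syllables.
/i…i/ gap (V1→V2): /fjn/ — longest licit onset from the right is /n/, leaving /fj/ as coda.
/i…u/ gap (V2→V3): /zf/ — longest licit onset from the right is /f/, leaving /z/ as coda.
/u…u/ gap (V3→V4): cluster /gpj/ — the longest permitted-onset suffix is /pj/; onset = /pj/, preceding coda = /g/.
Result: hifj.niz.fug.pjuds.
Syllable 3 is /fug/: onset /f/, nucleus /u/, coda /g/.

g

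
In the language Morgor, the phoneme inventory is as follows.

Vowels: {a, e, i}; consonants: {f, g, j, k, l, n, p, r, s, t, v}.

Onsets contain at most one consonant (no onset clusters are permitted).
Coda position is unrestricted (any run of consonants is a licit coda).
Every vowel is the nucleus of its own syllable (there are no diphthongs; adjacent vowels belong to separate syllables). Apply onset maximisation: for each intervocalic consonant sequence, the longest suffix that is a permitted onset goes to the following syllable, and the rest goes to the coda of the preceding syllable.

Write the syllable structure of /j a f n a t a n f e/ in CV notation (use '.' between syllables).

Vowels present: a, a, a, e; each is a nucleus, giving 4 syllables.
V1 /a/ – V2 /a/: cluster /fn/ — the longest permitted-onset suffix is /n/; onset = /n/, preceding coda = /f/.
V2 /a/ – V3 /a/: /t/ is a single consonant, so it becomes the next onset.
V3 /a/ – V4 /e/: cluster /nf/ — the longest permitted-onset suffix is /f/; onset = /f/, preceding coda = /n/.
Putting it together: jaf.na.tan.fe.
Mapping each syllable to C/V: /jaf/ → CVC, /na/ → CV, /tan/ → CVC, /fe/ → CV.

CVC.CV.CVC.CV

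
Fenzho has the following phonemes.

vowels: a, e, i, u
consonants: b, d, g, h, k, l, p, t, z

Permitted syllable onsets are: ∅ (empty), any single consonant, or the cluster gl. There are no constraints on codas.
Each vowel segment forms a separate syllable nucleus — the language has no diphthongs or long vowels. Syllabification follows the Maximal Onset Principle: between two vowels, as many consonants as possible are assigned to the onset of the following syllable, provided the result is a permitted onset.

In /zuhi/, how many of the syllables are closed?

0

Nuclei (vowels): u, i → 2 syllables.
σ1/σ2 boundary: /h/ is a single consonant, so it becomes the next onset.
Syllabification: zu.hi.
Classifying each syllable: /zu/ (open), /hi/ (open).
Closed syllables: 0.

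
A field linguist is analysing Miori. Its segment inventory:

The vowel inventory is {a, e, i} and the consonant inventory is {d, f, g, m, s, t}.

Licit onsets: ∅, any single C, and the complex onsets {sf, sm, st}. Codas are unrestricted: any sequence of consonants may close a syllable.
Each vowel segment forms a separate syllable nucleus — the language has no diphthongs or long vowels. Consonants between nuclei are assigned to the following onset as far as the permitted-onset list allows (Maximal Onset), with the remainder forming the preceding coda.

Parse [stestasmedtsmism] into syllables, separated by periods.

ste.sta.smedt.smism

The vowels are e, a, e, i — 4 nuclei, so 4 syllables.
σ1/σ2 boundary: cluster /st/ — /st/ is itself a permitted onset, so the whole cluster goes right; preceding coda = ∅.
σ2/σ3 boundary: /sm/ is a licit onset in full, so it all attaches to the next syllable.
σ3/σ4 boundary: /dtsm/; trying suffixes from longest down, /sm/ is the first permitted one, so coda /dt/ | onset /sm/.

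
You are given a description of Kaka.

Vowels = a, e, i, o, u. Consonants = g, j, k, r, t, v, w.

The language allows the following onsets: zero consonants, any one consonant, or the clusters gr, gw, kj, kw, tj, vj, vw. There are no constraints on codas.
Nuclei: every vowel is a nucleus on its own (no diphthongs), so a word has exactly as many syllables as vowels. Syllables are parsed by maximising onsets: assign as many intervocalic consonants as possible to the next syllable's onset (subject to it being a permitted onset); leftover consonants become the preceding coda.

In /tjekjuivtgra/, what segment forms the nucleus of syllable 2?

The vowels are e, u, i, a — 4 nuclei, so 4 syllables.
The second nucleus (vowel 2 from the left) is /u/.

u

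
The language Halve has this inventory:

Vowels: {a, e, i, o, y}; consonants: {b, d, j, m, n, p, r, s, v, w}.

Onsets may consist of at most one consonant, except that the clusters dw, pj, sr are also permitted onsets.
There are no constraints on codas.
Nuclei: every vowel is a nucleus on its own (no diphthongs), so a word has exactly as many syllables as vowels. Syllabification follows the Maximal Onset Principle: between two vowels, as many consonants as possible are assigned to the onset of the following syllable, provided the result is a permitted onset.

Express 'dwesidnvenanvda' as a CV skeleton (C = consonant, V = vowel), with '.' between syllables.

The vowels are e, i, e, a, a — 5 nuclei, so 5 syllables.
V1 /e/ – V2 /i/: /s/ is a single consonant, so it becomes the next onset.
V2 /i/ – V3 /e/: /dnv/; trying suffixes from longest down, /v/ is the first permitted one, so coda /dn/ | onset /v/.
V3 /e/ – V4 /a/: just /n/ — single C goes to the following onset.
V4 /a/ – V5 /a/: cluster /nvd/ — the longest permitted-onset suffix is /d/; onset = /d/, preceding coda = /nv/.
Syllabification: dwe.sidn.ve.nanv.da.
Mapping each syllable to C/V: /dwe/ → CCV, /sidn/ → CVCC, /ve/ → CV, /nanv/ → CVCC, /da/ → CV.

CCV.CVCC.CV.CVCC.CV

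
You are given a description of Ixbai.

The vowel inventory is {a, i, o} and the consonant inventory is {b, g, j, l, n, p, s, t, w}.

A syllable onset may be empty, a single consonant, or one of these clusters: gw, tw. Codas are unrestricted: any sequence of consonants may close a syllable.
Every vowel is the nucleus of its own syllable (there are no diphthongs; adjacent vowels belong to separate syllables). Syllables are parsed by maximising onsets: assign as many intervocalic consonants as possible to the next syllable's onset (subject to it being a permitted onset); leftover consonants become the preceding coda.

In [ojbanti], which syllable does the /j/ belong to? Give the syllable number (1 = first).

1

Nuclei (vowels): o, a, i → 3 syllables.
σ1/σ2 boundary: cluster /jb/ — the longest permitted-onset suffix is /b/; onset = /b/, preceding coda = /j/.
σ2/σ3 boundary: /nt/ splits as /n/ + /t/ (/t/ is the longest suffix that is a licit onset).
So the parse is oj.ban.ti.
The /j/ is in the coda of syllable 1 (/oj/).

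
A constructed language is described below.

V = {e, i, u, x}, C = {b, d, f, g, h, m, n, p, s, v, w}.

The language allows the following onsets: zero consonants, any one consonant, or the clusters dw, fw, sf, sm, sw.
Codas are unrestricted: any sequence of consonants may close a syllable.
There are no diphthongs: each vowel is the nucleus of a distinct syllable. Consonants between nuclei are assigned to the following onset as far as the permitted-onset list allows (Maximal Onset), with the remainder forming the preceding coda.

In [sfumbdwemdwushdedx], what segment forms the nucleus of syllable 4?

Vowels present: u, e, u, e, x; each is a nucleus, giving 5 syllables.
The fourth nucleus (vowel 4 from the left) is /e/.

e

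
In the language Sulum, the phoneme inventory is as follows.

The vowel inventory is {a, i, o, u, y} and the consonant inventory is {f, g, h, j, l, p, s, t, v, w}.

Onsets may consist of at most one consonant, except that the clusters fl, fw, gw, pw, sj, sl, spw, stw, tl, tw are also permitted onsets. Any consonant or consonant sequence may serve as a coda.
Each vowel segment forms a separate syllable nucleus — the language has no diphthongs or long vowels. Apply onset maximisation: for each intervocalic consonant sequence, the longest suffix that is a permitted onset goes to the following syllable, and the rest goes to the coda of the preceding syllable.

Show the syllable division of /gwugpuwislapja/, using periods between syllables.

gwug.pu.wi.slap.ja

The vowels are u, u, i, a, a — 5 nuclei, so 5 syllables.
σ1/σ2 boundary: /gp/; trying suffixes from longest down, /p/ is the first permitted one, so coda /g/ | onset /p/.
σ2/σ3 boundary: /w/ → onset of the next syllable (single consonants are always licit onsets).
σ3/σ4 boundary: cluster /sl/ — /sl/ is itself a permitted onset, so the whole cluster goes right; preceding coda = ∅.
σ4/σ5 boundary: /pj/ — longest licit onset from the right is /j/, leaving /p/ as coda.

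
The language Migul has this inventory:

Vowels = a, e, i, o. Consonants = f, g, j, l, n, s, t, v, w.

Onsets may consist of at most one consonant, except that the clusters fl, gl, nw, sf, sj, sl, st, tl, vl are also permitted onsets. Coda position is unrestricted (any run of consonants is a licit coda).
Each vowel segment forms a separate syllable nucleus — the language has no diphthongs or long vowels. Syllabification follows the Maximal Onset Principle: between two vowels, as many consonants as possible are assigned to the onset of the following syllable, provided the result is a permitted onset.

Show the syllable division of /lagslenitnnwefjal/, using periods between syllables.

Vowels present: a, e, i, e, a; each is a nucleus, giving 5 syllables.
σ1/σ2 boundary: /gsl/; trying suffixes from longest down, /sl/ is the first permitted one, so coda /g/ | onset /sl/.
σ2/σ3 boundary: /n/ is a single consonant, so it becomes the next onset.
σ3/σ4 boundary: cluster /tnnw/ — the longest permitted-onset suffix is /nw/; onset = /nw/, preceding coda = /tn/.
σ4/σ5 boundary: /fj/ splits as /f/ + /j/ (/j/ is the longest suffix that is a licit onset).

lag.sle.nitn.nwef.jal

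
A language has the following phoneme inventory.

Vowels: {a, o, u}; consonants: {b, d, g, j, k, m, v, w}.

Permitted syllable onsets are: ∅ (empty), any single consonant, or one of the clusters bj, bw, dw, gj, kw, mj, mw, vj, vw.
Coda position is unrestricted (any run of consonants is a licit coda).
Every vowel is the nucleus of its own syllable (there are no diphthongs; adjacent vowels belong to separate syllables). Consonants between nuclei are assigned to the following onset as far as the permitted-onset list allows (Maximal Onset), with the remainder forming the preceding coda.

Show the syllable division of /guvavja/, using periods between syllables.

gu.va.vja

Vowels present: u, a, a; each is a nucleus, giving 3 syllables.
/u…a/ gap (V1→V2): /v/ → onset of the next syllable (single consonants are always licit onsets).
/a…a/ gap (V2→V3): cluster /vj/ — /vj/ is itself a permitted onset, so the whole cluster goes right; preceding coda = ∅.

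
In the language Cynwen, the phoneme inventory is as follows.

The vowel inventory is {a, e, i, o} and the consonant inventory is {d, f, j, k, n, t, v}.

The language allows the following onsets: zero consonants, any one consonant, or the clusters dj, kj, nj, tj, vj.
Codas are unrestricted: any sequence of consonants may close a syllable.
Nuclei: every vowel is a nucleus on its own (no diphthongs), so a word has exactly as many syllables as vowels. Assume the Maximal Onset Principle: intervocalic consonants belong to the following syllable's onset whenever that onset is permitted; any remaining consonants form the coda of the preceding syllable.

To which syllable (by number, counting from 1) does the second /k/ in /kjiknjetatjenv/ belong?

1

Vowels present: i, e, a, e; each is a nucleus, giving 4 syllables.
Between /i/ (V1) and /e/ (V2): /knj/ — longest licit onset from the right is /nj/, leaving /k/ as coda.
Between /e/ (V2) and /a/ (V3): /t/ → onset of the next syllable (single consonants are always licit onsets).
Between /a/ (V3) and /e/ (V4): /tj/ — entire cluster is a permitted onset → onset /tj/, coda ∅.
Result: kjik.nje.ta.tjenv.
The second /k/ is in the coda of syllable 1 (/kjik/).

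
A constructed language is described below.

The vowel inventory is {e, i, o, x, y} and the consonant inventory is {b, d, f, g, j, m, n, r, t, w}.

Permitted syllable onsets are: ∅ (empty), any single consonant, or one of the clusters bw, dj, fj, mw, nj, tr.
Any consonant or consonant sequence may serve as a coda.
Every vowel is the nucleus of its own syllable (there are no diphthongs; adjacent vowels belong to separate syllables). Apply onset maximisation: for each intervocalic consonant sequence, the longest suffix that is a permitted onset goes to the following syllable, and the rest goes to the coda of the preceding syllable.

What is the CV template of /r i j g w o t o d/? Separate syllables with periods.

The vowels are i, o, o — 3 nuclei, so 3 syllables.
σ1/σ2 boundary: /jgw/ — longest licit onset from the right is /w/, leaving /jg/ as coda.
σ2/σ3 boundary: just /t/ — single C goes to the following onset.
Putting it together: rijg.wo.tod.
Mapping each syllable to C/V: /rijg/ → CVCC, /wo/ → CV, /tod/ → CVC.

CVCC.CV.CVC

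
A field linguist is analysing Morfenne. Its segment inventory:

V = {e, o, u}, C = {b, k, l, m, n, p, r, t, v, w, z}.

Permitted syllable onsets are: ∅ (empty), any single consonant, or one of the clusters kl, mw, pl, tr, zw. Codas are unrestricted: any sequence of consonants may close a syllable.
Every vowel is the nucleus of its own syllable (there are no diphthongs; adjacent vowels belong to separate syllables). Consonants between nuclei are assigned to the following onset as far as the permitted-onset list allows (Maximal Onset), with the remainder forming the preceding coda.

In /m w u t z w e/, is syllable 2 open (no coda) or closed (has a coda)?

open

Vowels present: u, e; each is a nucleus, giving 2 syllables.
Between /u/ (V1) and /e/ (V2): /tzw/ — longest licit onset from the right is /zw/, leaving /t/ as coda.
Result: mwut.zwe.
Syllable 2 is /zwe/; it ends in its nucleus with no coda, so it is open.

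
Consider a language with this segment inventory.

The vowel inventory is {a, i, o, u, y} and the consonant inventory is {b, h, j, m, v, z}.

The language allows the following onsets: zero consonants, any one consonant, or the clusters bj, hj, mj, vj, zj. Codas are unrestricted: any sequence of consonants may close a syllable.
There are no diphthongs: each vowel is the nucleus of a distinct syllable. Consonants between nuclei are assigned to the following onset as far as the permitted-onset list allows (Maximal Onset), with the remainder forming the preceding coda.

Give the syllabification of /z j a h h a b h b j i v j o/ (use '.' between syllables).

zjah.habh.bji.vjo

Vowels present: a, a, i, o; each is a nucleus, giving 4 syllables.
Between /a/ (V1) and /a/ (V2): cluster /hh/ — the longest permitted-onset suffix is /h/; onset = /h/, preceding coda = /h/.
Between /a/ (V2) and /i/ (V3): /bhbj/ — longest licit onset from the right is /bj/, leaving /bh/ as coda.
Between /i/ (V3) and /o/ (V4): cluster /vj/ — /vj/ is itself a permitted onset, so the whole cluster goes right; preceding coda = ∅.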